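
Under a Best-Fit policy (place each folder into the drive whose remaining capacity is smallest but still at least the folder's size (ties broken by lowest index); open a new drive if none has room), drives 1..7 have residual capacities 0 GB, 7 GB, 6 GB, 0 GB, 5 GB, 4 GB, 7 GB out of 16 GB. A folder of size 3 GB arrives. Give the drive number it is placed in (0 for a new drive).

6

Drives with room: drive 2 (7 GB), drive 3 (6 GB), drive 5 (5 GB), drive 6 (4 GB), drive 7 (7 GB).
Tightest fit is drive 6 with 4 GB free.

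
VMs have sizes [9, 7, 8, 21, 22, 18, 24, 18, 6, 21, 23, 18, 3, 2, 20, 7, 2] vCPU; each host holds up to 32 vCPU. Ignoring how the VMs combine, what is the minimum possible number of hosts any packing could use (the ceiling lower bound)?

8

Total size = 9 + 7 + 8 + 21 + 22 + 18 + 24 + 18 + 6 + 21 + 23 + 18 + 3 + 2 + 20 + 7 + 2 = 229 vCPU.
⌈229 / 32⌉ = 8.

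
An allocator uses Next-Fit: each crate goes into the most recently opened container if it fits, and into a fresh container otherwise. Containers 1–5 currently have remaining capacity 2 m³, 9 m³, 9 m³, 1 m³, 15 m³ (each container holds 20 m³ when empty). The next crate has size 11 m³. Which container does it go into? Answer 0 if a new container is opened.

Next-Fit only looks at container 5, which has 15 m³ free.
11 m³ fits there.

5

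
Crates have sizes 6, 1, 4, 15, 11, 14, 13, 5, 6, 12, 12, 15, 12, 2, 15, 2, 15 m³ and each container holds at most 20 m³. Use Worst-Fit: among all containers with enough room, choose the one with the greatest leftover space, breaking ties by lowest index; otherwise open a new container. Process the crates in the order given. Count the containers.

11

Put 6 m³ in container 1; 14 m³ remain.
Put 1 m³ in container 1; 13 m³ remain.
Put 4 m³ in container 1; 9 m³ remain.
Put 15 m³ in container 2; 5 m³ remain.
Put 11 m³ in container 3; 9 m³ remain.
Put 14 m³ in container 4; 6 m³ remain.
Put 13 m³ in container 5; 7 m³ remain.
Put 5 m³ in container 1; 4 m³ remain.
Put 6 m³ in container 3; 3 m³ remain.
Put 12 m³ in container 6; 8 m³ remain.
Put 12 m³ in container 7; 8 m³ remain.
Put 15 m³ in container 8; 5 m³ remain.
Put 12 m³ in container 9; 8 m³ remain.
Put 2 m³ in container 6; 6 m³ remain.
Put 15 m³ in container 10; 5 m³ remain.
Put 2 m³ in container 7; 6 m³ remain.
Put 15 m³ in container 11; 5 m³ remain.
Final containers: [6,1,4,5] [15] [11,6] [14] [13] [12,2] [12,2] [15] [12] [15] [15].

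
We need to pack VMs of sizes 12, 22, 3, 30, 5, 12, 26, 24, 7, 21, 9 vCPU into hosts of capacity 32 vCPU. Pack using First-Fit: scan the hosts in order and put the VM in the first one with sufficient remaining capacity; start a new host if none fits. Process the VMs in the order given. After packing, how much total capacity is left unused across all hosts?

21

Put 12 vCPU in host 1; 20 vCPU remain.
Put 22 vCPU in host 2; 10 vCPU remain.
Put 3 vCPU in host 1; 17 vCPU remain.
Put 30 vCPU in host 3; 2 vCPU remain.
Put 5 vCPU in host 1; 12 vCPU remain.
Put 12 vCPU in host 1; 0 vCPU remain.
Put 26 vCPU in host 4; 6 vCPU remain.
Put 24 vCPU in host 5; 8 vCPU remain.
Put 7 vCPU in host 2; 3 vCPU remain.
Put 21 vCPU in host 6; 11 vCPU remain.
Put 9 vCPU in host 6; 2 vCPU remain.
6 hosts × 32 vCPU = 192 vCPU; used 171 vCPU; unused 21 vCPU.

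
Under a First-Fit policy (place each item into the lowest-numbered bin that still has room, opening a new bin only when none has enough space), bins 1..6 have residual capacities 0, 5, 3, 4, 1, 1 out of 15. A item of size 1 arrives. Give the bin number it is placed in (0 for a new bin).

Bins with room: bin 2 (5), bin 3 (3), bin 4 (4), bin 5 (1), bin 6 (1).
The first with room is bin 2.

2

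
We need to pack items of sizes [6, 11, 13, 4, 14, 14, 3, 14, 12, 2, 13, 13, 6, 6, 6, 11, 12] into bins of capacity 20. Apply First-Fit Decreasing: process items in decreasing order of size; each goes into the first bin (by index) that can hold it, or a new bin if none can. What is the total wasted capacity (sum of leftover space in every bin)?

40

Sorted descending: 14, 14, 14, 13, 13, 13, 12, 12, 11, 11, 6, 6, 6, 6, 4, 3, 2.
bin 1: place 14, 6 left
bin 2: place 14, 6 left
bin 3: place 14, 6 left
bin 4: place 13, 7 left
bin 5: place 13, 7 left
bin 6: place 13, 7 left
bin 7: place 12, 8 left
bin 8: place 12, 8 left
bin 9: place 11, 9 left
bin 10: place 11, 9 left
bin 1: place 6, 0 left
bin 2: place 6, 0 left
bin 3: place 6, 0 left
bin 4: place 6, 1 left
bin 5: place 4, 3 left
bin 5: place 3, 0 left
bin 6: place 2, 5 left
10 bins × 20 = 200; used 160; unused 40.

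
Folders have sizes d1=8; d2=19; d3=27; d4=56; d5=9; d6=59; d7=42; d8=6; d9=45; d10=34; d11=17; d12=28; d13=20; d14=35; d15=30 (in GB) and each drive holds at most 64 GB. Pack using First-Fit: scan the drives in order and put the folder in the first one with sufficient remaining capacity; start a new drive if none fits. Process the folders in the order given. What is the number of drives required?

drive 1: place d1 (8 GB), 56 GB left
drive 1: place d2 (19 GB), 37 GB left
drive 1: place d3 (27 GB), 10 GB left
drive 2: place d4 (56 GB), 8 GB left
drive 1: place d5 (9 GB), 1 GB left
drive 3: place d6 (59 GB), 5 GB left
drive 4: place d7 (42 GB), 22 GB left
drive 2: place d8 (6 GB), 2 GB left
drive 5: place d9 (45 GB), 19 GB left
drive 6: place d10 (34 GB), 30 GB left
drive 4: place d11 (17 GB), 5 GB left
drive 6: place d12 (28 GB), 2 GB left
drive 7: place d13 (20 GB), 44 GB left
drive 7: place d14 (35 GB), 9 GB left
drive 8: place d15 (30 GB), 34 GB left
Final drives: [8,19,27,9] [56,6] [59] [42,17] [45] [34,28] [20,35] [30].

8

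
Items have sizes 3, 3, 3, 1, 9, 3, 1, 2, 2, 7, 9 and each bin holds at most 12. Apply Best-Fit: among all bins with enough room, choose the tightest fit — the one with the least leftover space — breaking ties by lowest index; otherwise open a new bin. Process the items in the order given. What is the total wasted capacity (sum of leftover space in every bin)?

3 → bin 1 (remaining 9)
3 → bin 1 (remaining 6)
3 → bin 1 (remaining 3)
1 → bin 1 (remaining 2)
9 → bin 2 (remaining 3)
3 → bin 2 (remaining 0)
1 → bin 1 (remaining 1)
2 → bin 3 (remaining 10)
2 → bin 3 (remaining 8)
7 → bin 3 (remaining 1)
9 → bin 4 (remaining 3)
4 bins × 12 = 48; used 43; unused 5.

5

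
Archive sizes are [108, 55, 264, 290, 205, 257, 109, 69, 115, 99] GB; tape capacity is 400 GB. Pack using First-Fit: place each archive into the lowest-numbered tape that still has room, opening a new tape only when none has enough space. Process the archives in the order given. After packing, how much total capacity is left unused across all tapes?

tape 1: place 108 GB, 292 GB left
tape 1: place 55 GB, 237 GB left
tape 2: place 264 GB, 136 GB left
tape 3: place 290 GB, 110 GB left
tape 1: place 205 GB, 32 GB left
tape 4: place 257 GB, 143 GB left
tape 2: place 109 GB, 27 GB left
tape 3: place 69 GB, 41 GB left
tape 4: place 115 GB, 28 GB left
tape 5: place 99 GB, 301 GB left
5 tapes × 400 GB = 2000 GB; used 1571 GB; unused 429 GB.

429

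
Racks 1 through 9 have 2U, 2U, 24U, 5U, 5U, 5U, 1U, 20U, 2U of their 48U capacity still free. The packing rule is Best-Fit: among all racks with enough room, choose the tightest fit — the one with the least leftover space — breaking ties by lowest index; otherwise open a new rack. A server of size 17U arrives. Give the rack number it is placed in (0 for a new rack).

8

Racks with room: rack 3 (24U), rack 8 (20U).
Tightest fit is rack 8 with 20U free.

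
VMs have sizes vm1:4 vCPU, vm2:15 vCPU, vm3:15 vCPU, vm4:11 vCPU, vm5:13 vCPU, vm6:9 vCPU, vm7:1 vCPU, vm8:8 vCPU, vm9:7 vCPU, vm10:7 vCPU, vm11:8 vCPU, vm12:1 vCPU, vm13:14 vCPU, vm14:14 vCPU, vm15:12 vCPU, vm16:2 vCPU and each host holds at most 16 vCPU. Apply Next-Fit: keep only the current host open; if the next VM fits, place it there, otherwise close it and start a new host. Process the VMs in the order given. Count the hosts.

host 1: place vm1 (4 vCPU), 12 vCPU left
host 2: place vm2 (15 vCPU), 1 vCPU left
host 3: place vm3 (15 vCPU), 1 vCPU left
host 4: place vm4 (11 vCPU), 5 vCPU left
host 5: place vm5 (13 vCPU), 3 vCPU left
host 6: place vm6 (9 vCPU), 7 vCPU left
host 6: place vm7 (1 vCPU), 6 vCPU left
host 7: place vm8 (8 vCPU), 8 vCPU left
host 7: place vm9 (7 vCPU), 1 vCPU left
host 8: place vm10 (7 vCPU), 9 vCPU left
host 8: place vm11 (8 vCPU), 1 vCPU left
host 8: place vm12 (1 vCPU), 0 vCPU left
host 9: place vm13 (14 vCPU), 2 vCPU left
host 10: place vm14 (14 vCPU), 2 vCPU left
host 11: place vm15 (12 vCPU), 4 vCPU left
host 11: place vm16 (2 vCPU), 2 vCPU left

11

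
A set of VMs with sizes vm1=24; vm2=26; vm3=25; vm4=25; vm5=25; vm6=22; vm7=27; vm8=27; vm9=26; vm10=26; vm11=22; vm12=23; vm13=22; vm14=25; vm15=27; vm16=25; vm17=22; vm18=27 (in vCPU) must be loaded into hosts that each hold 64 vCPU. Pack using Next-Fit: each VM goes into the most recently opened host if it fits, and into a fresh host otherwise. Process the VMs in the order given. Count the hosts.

9 hosts

Put vm1 (24 vCPU) in host 1; 40 vCPU remain.
Put vm2 (26 vCPU) in host 1; 14 vCPU remain.
Put vm3 (25 vCPU) in host 2; 39 vCPU remain.
Put vm4 (25 vCPU) in host 2; 14 vCPU remain.
Put vm5 (25 vCPU) in host 3; 39 vCPU remain.
Put vm6 (22 vCPU) in host 3; 17 vCPU remain.
Put vm7 (27 vCPU) in host 4; 37 vCPU remain.
Put vm8 (27 vCPU) in host 4; 10 vCPU remain.
Put vm9 (26 vCPU) in host 5; 38 vCPU remain.
Put vm10 (26 vCPU) in host 5; 12 vCPU remain.
Put vm11 (22 vCPU) in host 6; 42 vCPU remain.
Put vm12 (23 vCPU) in host 6; 19 vCPU remain.
Put vm13 (22 vCPU) in host 7; 42 vCPU remain.
Put vm14 (25 vCPU) in host 7; 17 vCPU remain.
Put vm15 (27 vCPU) in host 8; 37 vCPU remain.
Put vm16 (25 vCPU) in host 8; 12 vCPU remain.
Put vm17 (22 vCPU) in host 9; 42 vCPU remain.
Put vm18 (27 vCPU) in host 9; 15 vCPU remain.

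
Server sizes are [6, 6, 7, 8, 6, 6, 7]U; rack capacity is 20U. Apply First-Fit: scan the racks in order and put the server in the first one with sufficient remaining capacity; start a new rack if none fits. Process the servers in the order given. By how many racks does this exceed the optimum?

First-Fit: [6,6,7] [8,6,6] [7] → 3 racks.
Total size 46U; any packing needs at least ⌈46/20⌉ = 3 racks.
So 3 is already optimal.

0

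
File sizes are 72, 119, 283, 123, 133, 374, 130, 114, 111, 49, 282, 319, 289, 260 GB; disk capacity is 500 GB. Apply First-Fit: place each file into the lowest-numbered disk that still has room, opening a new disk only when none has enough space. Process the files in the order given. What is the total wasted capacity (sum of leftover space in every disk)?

72 GB → disk 1 (remaining 428 GB)
119 GB → disk 1 (remaining 309 GB)
283 GB → disk 1 (remaining 26 GB)
123 GB → disk 2 (remaining 377 GB)
133 GB → disk 2 (remaining 244 GB)
374 GB → disk 3 (remaining 126 GB)
130 GB → disk 2 (remaining 114 GB)
114 GB → disk 2 (remaining 0 GB)
111 GB → disk 3 (remaining 15 GB)
49 GB → disk 4 (remaining 451 GB)
282 GB → disk 4 (remaining 169 GB)
319 GB → disk 5 (remaining 181 GB)
289 GB → disk 6 (remaining 211 GB)
260 GB → disk 7 (remaining 240 GB)
7 disks × 500 GB = 3500 GB; used 2658 GB; unused 842 GB.

842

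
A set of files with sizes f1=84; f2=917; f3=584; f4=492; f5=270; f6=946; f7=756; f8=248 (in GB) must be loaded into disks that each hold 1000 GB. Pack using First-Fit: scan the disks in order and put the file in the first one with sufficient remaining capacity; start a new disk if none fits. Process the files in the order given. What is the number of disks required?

f1 (84 GB) → disk 1 (remaining 916 GB)
f2 (917 GB) → disk 2 (remaining 83 GB)
f3 (584 GB) → disk 1 (remaining 332 GB)
f4 (492 GB) → disk 3 (remaining 508 GB)
f5 (270 GB) → disk 1 (remaining 62 GB)
f6 (946 GB) → disk 4 (remaining 54 GB)
f7 (756 GB) → disk 5 (remaining 244 GB)
f8 (248 GB) → disk 3 (remaining 260 GB)

5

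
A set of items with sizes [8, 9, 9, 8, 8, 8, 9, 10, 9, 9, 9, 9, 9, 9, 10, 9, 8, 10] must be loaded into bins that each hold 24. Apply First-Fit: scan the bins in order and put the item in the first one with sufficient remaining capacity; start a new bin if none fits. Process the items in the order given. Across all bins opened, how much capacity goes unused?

bin 1: place 8, 16 left
bin 1: place 9, 7 left
bin 2: place 9, 15 left
bin 2: place 8, 7 left
bin 3: place 8, 16 left
bin 3: place 8, 8 left
bin 4: place 9, 15 left
bin 4: place 10, 5 left
bin 5: place 9, 15 left
bin 5: place 9, 6 left
bin 6: place 9, 15 left
bin 6: place 9, 6 left
bin 7: place 9, 15 left
bin 7: place 9, 6 left
bin 8: place 10, 14 left
bin 8: place 9, 5 left
bin 3: place 8, 0 left
bin 9: place 10, 14 left
9 bins × 24 = 216; used 160; unused 56.

56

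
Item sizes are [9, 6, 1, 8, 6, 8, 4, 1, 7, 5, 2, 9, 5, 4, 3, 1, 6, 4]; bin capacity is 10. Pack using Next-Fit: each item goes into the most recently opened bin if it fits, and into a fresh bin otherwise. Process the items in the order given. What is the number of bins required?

12 bins

9 → bin 1 (remaining 1)
6 → bin 2 (remaining 4)
1 → bin 2 (remaining 3)
8 → bin 3 (remaining 2)
6 → bin 4 (remaining 4)
8 → bin 5 (remaining 2)
4 → bin 6 (remaining 6)
1 → bin 6 (remaining 5)
7 → bin 7 (remaining 3)
5 → bin 8 (remaining 5)
2 → bin 8 (remaining 3)
9 → bin 9 (remaining 1)
5 → bin 10 (remaining 5)
4 → bin 10 (remaining 1)
3 → bin 11 (remaining 7)
1 → bin 11 (remaining 6)
6 → bin 11 (remaining 0)
4 → bin 12 (remaining 6)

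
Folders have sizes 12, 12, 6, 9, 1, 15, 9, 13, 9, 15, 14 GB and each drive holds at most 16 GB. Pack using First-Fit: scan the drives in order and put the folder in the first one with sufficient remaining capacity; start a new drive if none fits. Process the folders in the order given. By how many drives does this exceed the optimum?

0

First-Fit: [12,1] [12] [6,9] [15] [9] [13] [9] [15] [14] → 9 drives.
9 folders exceed 8 GB (half the capacity), and no two of those can share a drive, so at least 9 drives are needed.
So 9 is already optimal.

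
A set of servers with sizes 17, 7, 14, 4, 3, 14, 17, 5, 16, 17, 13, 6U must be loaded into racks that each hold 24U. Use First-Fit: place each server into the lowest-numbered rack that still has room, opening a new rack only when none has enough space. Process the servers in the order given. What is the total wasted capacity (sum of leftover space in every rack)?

35

rack 1: place 17U, 7U left
rack 1: place 7U, 0U left
rack 2: place 14U, 10U left
rack 2: place 4U, 6U left
rack 2: place 3U, 3U left
rack 3: place 14U, 10U left
rack 4: place 17U, 7U left
rack 3: place 5U, 5U left
rack 5: place 16U, 8U left
rack 6: place 17U, 7U left
rack 7: place 13U, 11U left
rack 4: place 6U, 1U left
7 racks × 24U = 168U; used 133U; unused 35U.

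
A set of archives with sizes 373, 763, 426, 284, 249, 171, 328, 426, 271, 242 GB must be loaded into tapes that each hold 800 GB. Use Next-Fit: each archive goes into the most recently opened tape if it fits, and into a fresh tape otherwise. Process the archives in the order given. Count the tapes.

tape 1: place 373 GB, 427 GB left
tape 2: place 763 GB, 37 GB left
tape 3: place 426 GB, 374 GB left
tape 3: place 284 GB, 90 GB left
tape 4: place 249 GB, 551 GB left
tape 4: place 171 GB, 380 GB left
tape 4: place 328 GB, 52 GB left
tape 5: place 426 GB, 374 GB left
tape 5: place 271 GB, 103 GB left
tape 6: place 242 GB, 558 GB left
Final tapes: [373] [763] [426,284] [249,171,328] [426,271] [242].

6 tapes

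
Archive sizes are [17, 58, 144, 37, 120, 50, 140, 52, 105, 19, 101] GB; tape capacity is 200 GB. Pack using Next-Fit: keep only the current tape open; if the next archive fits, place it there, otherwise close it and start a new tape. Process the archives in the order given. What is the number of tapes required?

17 GB → tape 1 (remaining 183 GB)
58 GB → tape 1 (remaining 125 GB)
144 GB → tape 2 (remaining 56 GB)
37 GB → tape 2 (remaining 19 GB)
120 GB → tape 3 (remaining 80 GB)
50 GB → tape 3 (remaining 30 GB)
140 GB → tape 4 (remaining 60 GB)
52 GB → tape 4 (remaining 8 GB)
105 GB → tape 5 (remaining 95 GB)
19 GB → tape 5 (remaining 76 GB)
101 GB → tape 6 (remaining 99 GB)

6 tapes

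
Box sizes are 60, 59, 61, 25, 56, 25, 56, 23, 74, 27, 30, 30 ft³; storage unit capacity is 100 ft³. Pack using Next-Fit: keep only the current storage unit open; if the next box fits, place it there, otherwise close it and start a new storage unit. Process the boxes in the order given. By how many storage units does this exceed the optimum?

1

Next-Fit: [60] [59] [61,25] [56,25] [56,23] [74] [27,30,30] → 7 storage units.
Total size 526 ft³; any packing needs at least ⌈526/100⌉ = 6 storage units.
An optimal packing achieves that bound: [74,25] [61,30] [60,30] [59,27] [56,25] [56,23] → 6 storage units.
Excess: 7 − 6 = 1.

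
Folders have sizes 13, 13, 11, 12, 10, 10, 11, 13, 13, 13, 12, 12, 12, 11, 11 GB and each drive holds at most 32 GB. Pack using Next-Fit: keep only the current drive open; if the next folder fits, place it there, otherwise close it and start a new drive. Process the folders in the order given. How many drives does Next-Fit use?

Put 13 GB in drive 1; 19 GB remain.
Put 13 GB in drive 1; 6 GB remain.
Put 11 GB in drive 2; 21 GB remain.
Put 12 GB in drive 2; 9 GB remain.
Put 10 GB in drive 3; 22 GB remain.
Put 10 GB in drive 3; 12 GB remain.
Put 11 GB in drive 3; 1 GB remain.
Put 13 GB in drive 4; 19 GB remain.
Put 13 GB in drive 4; 6 GB remain.
Put 13 GB in drive 5; 19 GB remain.
Put 12 GB in drive 5; 7 GB remain.
Put 12 GB in drive 6; 20 GB remain.
Put 12 GB in drive 6; 8 GB remain.
Put 11 GB in drive 7; 21 GB remain.
Put 11 GB in drive 7; 10 GB remain.

7 drives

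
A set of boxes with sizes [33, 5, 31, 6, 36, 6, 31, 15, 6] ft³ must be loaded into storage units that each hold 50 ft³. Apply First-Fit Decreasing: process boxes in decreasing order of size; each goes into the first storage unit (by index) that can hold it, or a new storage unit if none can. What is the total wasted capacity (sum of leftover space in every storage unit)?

31

Sorted descending: 36, 33, 31, 31, 15, 6, 6, 6, 5.
36 ft³ → storage unit 1 (remaining 14 ft³)
33 ft³ → storage unit 2 (remaining 17 ft³)
31 ft³ → storage unit 3 (remaining 19 ft³)
31 ft³ → storage unit 4 (remaining 19 ft³)
15 ft³ → storage unit 2 (remaining 2 ft³)
6 ft³ → storage unit 1 (remaining 8 ft³)
6 ft³ → storage unit 1 (remaining 2 ft³)
6 ft³ → storage unit 3 (remaining 13 ft³)
5 ft³ → storage unit 3 (remaining 8 ft³)
4 storage units × 50 ft³ = 200 ft³; used 169 ft³; unused 31 ft³.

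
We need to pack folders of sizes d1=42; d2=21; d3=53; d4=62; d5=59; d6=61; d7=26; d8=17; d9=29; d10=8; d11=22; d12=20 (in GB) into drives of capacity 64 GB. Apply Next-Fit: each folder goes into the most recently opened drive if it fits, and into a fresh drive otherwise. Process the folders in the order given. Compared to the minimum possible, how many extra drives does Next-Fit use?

Next-Fit: [42,21] [53] [62] [59] [61] [26,17] [29,8,22] [20] → 8 drives.
Total size 420 GB; any packing needs at least ⌈420/64⌉ = 7 drives.
An optimal packing achieves that bound: [62] [61] [59] [53,8] [42,22] [29,26] [21,20,17] → 7 drives.
Excess: 8 − 7 = 1.

1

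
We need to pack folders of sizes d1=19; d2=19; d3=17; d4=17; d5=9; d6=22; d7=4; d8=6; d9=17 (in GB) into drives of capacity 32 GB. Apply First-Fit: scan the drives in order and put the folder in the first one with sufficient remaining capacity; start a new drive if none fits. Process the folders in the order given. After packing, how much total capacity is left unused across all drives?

Put d1 (19 GB) in drive 1; 13 GB remain.
Put d2 (19 GB) in drive 2; 13 GB remain.
Put d3 (17 GB) in drive 3; 15 GB remain.
Put d4 (17 GB) in drive 4; 15 GB remain.
Put d5 (9 GB) in drive 1; 4 GB remain.
Put d6 (22 GB) in drive 5; 10 GB remain.
Put d7 (4 GB) in drive 1; 0 GB remain.
Put d8 (6 GB) in drive 2; 7 GB remain.
Put d9 (17 GB) in drive 6; 15 GB remain.
6 drives × 32 GB = 192 GB; used 130 GB; unused 62 GB.

62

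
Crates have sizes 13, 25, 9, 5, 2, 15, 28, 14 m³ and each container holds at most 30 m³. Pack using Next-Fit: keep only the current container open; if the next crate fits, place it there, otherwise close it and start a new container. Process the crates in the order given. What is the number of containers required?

Put 13 m³ in container 1; 17 m³ remain.
Put 25 m³ in container 2; 5 m³ remain.
Put 9 m³ in container 3; 21 m³ remain.
Put 5 m³ in container 3; 16 m³ remain.
Put 2 m³ in container 3; 14 m³ remain.
Put 15 m³ in container 4; 15 m³ remain.
Put 28 m³ in container 5; 2 m³ remain.
Put 14 m³ in container 6; 16 m³ remain.

6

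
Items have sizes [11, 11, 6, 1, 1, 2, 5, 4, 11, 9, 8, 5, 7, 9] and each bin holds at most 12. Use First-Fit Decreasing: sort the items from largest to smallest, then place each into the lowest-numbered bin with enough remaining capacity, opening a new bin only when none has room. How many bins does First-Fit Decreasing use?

8 bins

Sorted descending: 11, 11, 11, 9, 9, 8, 7, 6, 5, 5, 4, 2, 1, 1.
Put 11 in bin 1; 1 remain.
Put 11 in bin 2; 1 remain.
Put 11 in bin 3; 1 remain.
Put 9 in bin 4; 3 remain.
Put 9 in bin 5; 3 remain.
Put 8 in bin 6; 4 remain.
Put 7 in bin 7; 5 remain.
Put 6 in bin 8; 6 remain.
Put 5 in bin 7; 0 remain.
Put 5 in bin 8; 1 remain.
Put 4 in bin 6; 0 remain.
Put 2 in bin 4; 1 remain.
Put 1 in bin 1; 0 remain.
Put 1 in bin 2; 0 remain.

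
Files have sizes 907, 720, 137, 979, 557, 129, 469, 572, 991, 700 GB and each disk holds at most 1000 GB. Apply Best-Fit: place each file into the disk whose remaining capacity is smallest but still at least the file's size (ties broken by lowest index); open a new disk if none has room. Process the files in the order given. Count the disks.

8 disks

disk 1: place 907 GB, 93 GB left
disk 2: place 720 GB, 280 GB left
disk 2: place 137 GB, 143 GB left
disk 3: place 979 GB, 21 GB left
disk 4: place 557 GB, 443 GB left
disk 2: place 129 GB, 14 GB left
disk 5: place 469 GB, 531 GB left
disk 6: place 572 GB, 428 GB left
disk 7: place 991 GB, 9 GB left
disk 8: place 700 GB, 300 GB left
Final disks: [907] [720,137,129] [979] [557] [469] [572] [991] [700].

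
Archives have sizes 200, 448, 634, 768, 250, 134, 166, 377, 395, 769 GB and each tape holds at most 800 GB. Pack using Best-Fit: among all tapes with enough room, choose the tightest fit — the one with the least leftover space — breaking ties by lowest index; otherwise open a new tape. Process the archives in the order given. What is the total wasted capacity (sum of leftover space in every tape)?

tape 1: place 200 GB, 600 GB left
tape 1: place 448 GB, 152 GB left
tape 2: place 634 GB, 166 GB left
tape 3: place 768 GB, 32 GB left
tape 4: place 250 GB, 550 GB left
tape 1: place 134 GB, 18 GB left
tape 2: place 166 GB, 0 GB left
tape 4: place 377 GB, 173 GB left
tape 5: place 395 GB, 405 GB left
tape 6: place 769 GB, 31 GB left
6 tapes × 800 GB = 4800 GB; used 4141 GB; unused 659 GB.

659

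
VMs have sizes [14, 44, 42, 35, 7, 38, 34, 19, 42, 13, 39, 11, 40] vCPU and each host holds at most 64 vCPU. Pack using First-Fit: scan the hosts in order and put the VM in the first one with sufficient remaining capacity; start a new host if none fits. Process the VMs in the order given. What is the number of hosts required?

8 hosts

host 1: place 14 vCPU, 50 vCPU left
host 1: place 44 vCPU, 6 vCPU left
host 2: place 42 vCPU, 22 vCPU left
host 3: place 35 vCPU, 29 vCPU left
host 2: place 7 vCPU, 15 vCPU left
host 4: place 38 vCPU, 26 vCPU left
host 5: place 34 vCPU, 30 vCPU left
host 3: place 19 vCPU, 10 vCPU left
host 6: place 42 vCPU, 22 vCPU left
host 2: place 13 vCPU, 2 vCPU left
host 7: place 39 vCPU, 25 vCPU left
host 4: place 11 vCPU, 15 vCPU left
host 8: place 40 vCPU, 24 vCPU left
Final hosts: [14,44] [42,7,13] [35,19] [38,11] [34] [42] [39] [40].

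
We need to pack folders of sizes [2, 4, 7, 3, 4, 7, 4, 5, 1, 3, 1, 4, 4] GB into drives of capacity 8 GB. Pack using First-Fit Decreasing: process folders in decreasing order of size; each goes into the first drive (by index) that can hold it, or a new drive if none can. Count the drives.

Sorted descending: 7, 7, 5, 4, 4, 4, 4, 4, 3, 3, 2, 1, 1.
Put 7 GB in drive 1; 1 GB remain.
Put 7 GB in drive 2; 1 GB remain.
Put 5 GB in drive 3; 3 GB remain.
Put 4 GB in drive 4; 4 GB remain.
Put 4 GB in drive 4; 0 GB remain.
Put 4 GB in drive 5; 4 GB remain.
Put 4 GB in drive 5; 0 GB remain.
Put 4 GB in drive 6; 4 GB remain.
Put 3 GB in drive 3; 0 GB remain.
Put 3 GB in drive 6; 1 GB remain.
Put 2 GB in drive 7; 6 GB remain.
Put 1 GB in drive 1; 0 GB remain.
Put 1 GB in drive 2; 0 GB remain.
Final drives: [7,1] [7,1] [5,3] [4,4] [4,4] [4,3] [2].

7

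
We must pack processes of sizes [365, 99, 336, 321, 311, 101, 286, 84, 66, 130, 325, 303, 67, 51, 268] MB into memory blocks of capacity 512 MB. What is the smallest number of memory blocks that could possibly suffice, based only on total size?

Total size = 365 + 99 + 336 + 321 + 311 + 101 + 286 + 84 + 66 + 130 + 325 + 303 + 67 + 51 + 268 = 3113 MB.
⌈3113 / 512⌉ = 7.

7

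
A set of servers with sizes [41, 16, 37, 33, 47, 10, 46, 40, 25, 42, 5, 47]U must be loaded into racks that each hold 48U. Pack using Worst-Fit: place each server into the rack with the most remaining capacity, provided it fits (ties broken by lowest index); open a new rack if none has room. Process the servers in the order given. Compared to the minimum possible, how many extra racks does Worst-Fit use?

1

Worst-Fit: [41] [16,10] [37] [33] [47] [46] [40] [25,5] [42] [47] → 10 racks.
Total size 389U; any packing needs at least ⌈389/48⌉ = 9 racks.
An optimal packing achieves that bound: [47] [47] [46] [42,5] [41] [40] [37,10] [33] [25,16] → 9 racks.
Excess: 10 − 9 = 1.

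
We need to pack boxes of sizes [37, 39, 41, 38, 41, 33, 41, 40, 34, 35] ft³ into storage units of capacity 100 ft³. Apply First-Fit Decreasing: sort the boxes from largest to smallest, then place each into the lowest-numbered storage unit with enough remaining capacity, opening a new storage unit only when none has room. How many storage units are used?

5 storage units

Sorted descending: 41, 41, 41, 40, 39, 38, 37, 35, 34, 33.
Put 41 ft³ in storage unit 1; 59 ft³ remain.
Put 41 ft³ in storage unit 1; 18 ft³ remain.
Put 41 ft³ in storage unit 2; 59 ft³ remain.
Put 40 ft³ in storage unit 2; 19 ft³ remain.
Put 39 ft³ in storage unit 3; 61 ft³ remain.
Put 38 ft³ in storage unit 3; 23 ft³ remain.
Put 37 ft³ in storage unit 4; 63 ft³ remain.
Put 35 ft³ in storage unit 4; 28 ft³ remain.
Put 34 ft³ in storage unit 5; 66 ft³ remain.
Put 33 ft³ in storage unit 5; 33 ft³ remain.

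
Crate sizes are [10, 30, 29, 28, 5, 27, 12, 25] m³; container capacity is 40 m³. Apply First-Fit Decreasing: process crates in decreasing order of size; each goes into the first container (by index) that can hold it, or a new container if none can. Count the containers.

Sorted descending: 30, 29, 28, 27, 25, 12, 10, 5.
container 1: place 30 m³, 10 m³ left
container 2: place 29 m³, 11 m³ left
container 3: place 28 m³, 12 m³ left
container 4: place 27 m³, 13 m³ left
container 5: place 25 m³, 15 m³ left
container 3: place 12 m³, 0 m³ left
container 1: place 10 m³, 0 m³ left
container 2: place 5 m³, 6 m³ left
Final containers: [30,10] [29,5] [28,12] [27] [25].

5 containers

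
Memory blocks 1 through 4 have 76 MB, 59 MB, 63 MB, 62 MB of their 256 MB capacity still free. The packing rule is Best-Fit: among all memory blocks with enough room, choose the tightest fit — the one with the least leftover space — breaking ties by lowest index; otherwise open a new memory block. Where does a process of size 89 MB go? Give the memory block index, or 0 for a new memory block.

0

No memory block has ≥ 89 MB free, so a new memory block is opened.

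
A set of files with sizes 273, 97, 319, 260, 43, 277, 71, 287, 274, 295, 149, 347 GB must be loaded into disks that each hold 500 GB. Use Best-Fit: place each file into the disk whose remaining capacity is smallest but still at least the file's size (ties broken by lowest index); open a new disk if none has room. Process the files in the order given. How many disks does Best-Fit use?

8 disks

273 GB → disk 1 (remaining 227 GB)
97 GB → disk 1 (remaining 130 GB)
319 GB → disk 2 (remaining 181 GB)
260 GB → disk 3 (remaining 240 GB)
43 GB → disk 1 (remaining 87 GB)
277 GB → disk 4 (remaining 223 GB)
71 GB → disk 1 (remaining 16 GB)
287 GB → disk 5 (remaining 213 GB)
274 GB → disk 6 (remaining 226 GB)
295 GB → disk 7 (remaining 205 GB)
149 GB → disk 2 (remaining 32 GB)
347 GB → disk 8 (remaining 153 GB)
Final disks: [273,97,43,71] [319,149] [260] [277] [287] [274] [295] [347].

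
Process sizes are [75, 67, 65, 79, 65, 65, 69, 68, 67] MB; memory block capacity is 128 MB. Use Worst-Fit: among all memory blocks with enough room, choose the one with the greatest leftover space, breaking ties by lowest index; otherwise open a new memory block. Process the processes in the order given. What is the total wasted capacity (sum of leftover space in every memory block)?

532

Put 75 MB in memory block 1; 53 MB remain.
Put 67 MB in memory block 2; 61 MB remain.
Put 65 MB in memory block 3; 63 MB remain.
Put 79 MB in memory block 4; 49 MB remain.
Put 65 MB in memory block 5; 63 MB remain.
Put 65 MB in memory block 6; 63 MB remain.
Put 69 MB in memory block 7; 59 MB remain.
Put 68 MB in memory block 8; 60 MB remain.
Put 67 MB in memory block 9; 61 MB remain.
9 memory blocks × 128 MB = 1152 MB; used 620 MB; unused 532 MB.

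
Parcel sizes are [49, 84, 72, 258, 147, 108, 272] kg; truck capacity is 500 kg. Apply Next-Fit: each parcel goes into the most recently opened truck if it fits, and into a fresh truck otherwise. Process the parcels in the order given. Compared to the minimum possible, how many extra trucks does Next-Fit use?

1

Next-Fit: [49,84,72,258] [147,108] [272] → 3 trucks.
Total size 990 kg; any packing needs at least ⌈990/500⌉ = 2 trucks.
An optimal packing achieves that bound: [272,147,72] [258,108,84,49] → 2 trucks.
Excess: 3 − 2 = 1.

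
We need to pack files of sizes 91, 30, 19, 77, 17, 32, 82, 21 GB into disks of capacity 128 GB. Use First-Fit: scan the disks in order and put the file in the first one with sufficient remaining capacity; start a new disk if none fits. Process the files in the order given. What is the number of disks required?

91 GB → disk 1 (remaining 37 GB)
30 GB → disk 1 (remaining 7 GB)
19 GB → disk 2 (remaining 109 GB)
77 GB → disk 2 (remaining 32 GB)
17 GB → disk 2 (remaining 15 GB)
32 GB → disk 3 (remaining 96 GB)
82 GB → disk 3 (remaining 14 GB)
21 GB → disk 4 (remaining 107 GB)
Final disks: [91,30] [19,77,17] [32,82] [21].

4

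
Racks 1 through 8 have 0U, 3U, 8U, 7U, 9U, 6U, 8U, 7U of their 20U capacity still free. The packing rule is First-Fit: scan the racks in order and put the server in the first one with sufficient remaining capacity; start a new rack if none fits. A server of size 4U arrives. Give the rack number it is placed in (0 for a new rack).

3

Racks with room: rack 3 (8U), rack 4 (7U), rack 5 (9U), rack 6 (6U), rack 7 (8U), rack 8 (7U).
The first with room is rack 3.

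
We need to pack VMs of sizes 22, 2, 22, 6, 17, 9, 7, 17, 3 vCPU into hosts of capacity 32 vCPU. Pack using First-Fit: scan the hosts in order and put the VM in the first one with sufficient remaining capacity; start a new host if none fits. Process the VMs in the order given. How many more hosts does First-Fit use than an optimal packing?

0

First-Fit: [22,2,6] [22,9] [17,7,3] [17] → 4 hosts.
Total size 105 vCPU; any packing needs at least ⌈105/32⌉ = 4 hosts.
So 4 is already optimal.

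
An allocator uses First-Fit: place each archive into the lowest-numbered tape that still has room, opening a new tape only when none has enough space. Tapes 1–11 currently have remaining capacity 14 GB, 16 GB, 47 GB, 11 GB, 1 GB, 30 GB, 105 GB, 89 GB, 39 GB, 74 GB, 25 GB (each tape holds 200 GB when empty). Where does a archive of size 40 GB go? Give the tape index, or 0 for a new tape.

3

Tapes with room: tape 3 (47 GB), tape 7 (105 GB), tape 8 (89 GB), tape 10 (74 GB).
The first with room is tape 3.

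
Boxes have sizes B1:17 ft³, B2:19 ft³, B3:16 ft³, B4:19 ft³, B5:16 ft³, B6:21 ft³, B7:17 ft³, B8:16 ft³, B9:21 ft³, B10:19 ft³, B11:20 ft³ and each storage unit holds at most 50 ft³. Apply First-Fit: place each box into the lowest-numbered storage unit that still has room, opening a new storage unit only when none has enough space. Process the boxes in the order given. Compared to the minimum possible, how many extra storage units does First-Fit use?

First-Fit: [17,19] [16,19] [16,21] [17,16] [21,19] [20] → 6 storage units.
Total size 201 ft³; any packing needs at least ⌈201/50⌉ = 5 storage units.
An optimal packing achieves that bound: [21,21] [20,19] [19,19] [17,17,16] [16,16] → 5 storage units.
Excess: 6 − 5 = 1.

1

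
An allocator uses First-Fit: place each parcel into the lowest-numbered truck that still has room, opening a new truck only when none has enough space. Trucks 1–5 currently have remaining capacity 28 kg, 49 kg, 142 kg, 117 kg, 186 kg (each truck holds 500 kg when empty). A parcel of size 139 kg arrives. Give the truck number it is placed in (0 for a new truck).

Trucks with room: truck 3 (142 kg), truck 5 (186 kg).
The first with room is truck 3.

3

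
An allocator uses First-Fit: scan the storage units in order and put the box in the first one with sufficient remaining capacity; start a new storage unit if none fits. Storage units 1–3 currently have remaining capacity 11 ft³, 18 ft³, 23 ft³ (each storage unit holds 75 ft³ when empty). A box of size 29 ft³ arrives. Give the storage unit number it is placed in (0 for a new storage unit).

0

No storage unit has ≥ 29 ft³ free, so a new storage unit is opened.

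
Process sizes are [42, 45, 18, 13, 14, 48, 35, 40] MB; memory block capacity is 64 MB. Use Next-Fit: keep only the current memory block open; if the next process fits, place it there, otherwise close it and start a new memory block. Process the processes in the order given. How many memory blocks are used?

6

memory block 1: place 42 MB, 22 MB left
memory block 2: place 45 MB, 19 MB left
memory block 2: place 18 MB, 1 MB left
memory block 3: place 13 MB, 51 MB left
memory block 3: place 14 MB, 37 MB left
memory block 4: place 48 MB, 16 MB left
memory block 5: place 35 MB, 29 MB left
memory block 6: place 40 MB, 24 MB left
Final memory blocks: [42] [45,18] [13,14] [48] [35] [40].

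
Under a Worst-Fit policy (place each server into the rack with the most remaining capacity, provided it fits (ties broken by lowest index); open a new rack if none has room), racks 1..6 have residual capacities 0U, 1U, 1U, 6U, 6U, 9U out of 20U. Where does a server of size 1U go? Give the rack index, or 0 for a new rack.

6

Racks with room: rack 2 (1U), rack 3 (1U), rack 4 (6U), rack 5 (6U), rack 6 (9U).
Most room is rack 6 with 9U free.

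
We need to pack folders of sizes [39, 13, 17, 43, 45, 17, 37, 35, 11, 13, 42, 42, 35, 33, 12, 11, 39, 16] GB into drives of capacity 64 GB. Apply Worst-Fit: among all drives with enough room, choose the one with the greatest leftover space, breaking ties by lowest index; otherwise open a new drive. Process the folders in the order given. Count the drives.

Put 39 GB in drive 1; 25 GB remain.
Put 13 GB in drive 1; 12 GB remain.
Put 17 GB in drive 2; 47 GB remain.
Put 43 GB in drive 2; 4 GB remain.
Put 45 GB in drive 3; 19 GB remain.
Put 17 GB in drive 3; 2 GB remain.
Put 37 GB in drive 4; 27 GB remain.
Put 35 GB in drive 5; 29 GB remain.
Put 11 GB in drive 5; 18 GB remain.
Put 13 GB in drive 4; 14 GB remain.
Put 42 GB in drive 6; 22 GB remain.
Put 42 GB in drive 7; 22 GB remain.
Put 35 GB in drive 8; 29 GB remain.
Put 33 GB in drive 9; 31 GB remain.
Put 12 GB in drive 9; 19 GB remain.
Put 11 GB in drive 8; 18 GB remain.
Put 39 GB in drive 10; 25 GB remain.
Put 16 GB in drive 10; 9 GB remain.

10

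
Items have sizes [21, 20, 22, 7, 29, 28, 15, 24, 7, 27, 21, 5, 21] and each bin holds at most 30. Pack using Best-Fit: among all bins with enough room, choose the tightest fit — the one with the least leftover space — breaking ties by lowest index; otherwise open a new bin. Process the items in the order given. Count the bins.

Put 21 in bin 1; 9 remain.
Put 20 in bin 2; 10 remain.
Put 22 in bin 3; 8 remain.
Put 7 in bin 3; 1 remain.
Put 29 in bin 4; 1 remain.
Put 28 in bin 5; 2 remain.
Put 15 in bin 6; 15 remain.
Put 24 in bin 7; 6 remain.
Put 7 in bin 1; 2 remain.
Put 27 in bin 8; 3 remain.
Put 21 in bin 9; 9 remain.
Put 5 in bin 7; 1 remain.
Put 21 in bin 10; 9 remain.

10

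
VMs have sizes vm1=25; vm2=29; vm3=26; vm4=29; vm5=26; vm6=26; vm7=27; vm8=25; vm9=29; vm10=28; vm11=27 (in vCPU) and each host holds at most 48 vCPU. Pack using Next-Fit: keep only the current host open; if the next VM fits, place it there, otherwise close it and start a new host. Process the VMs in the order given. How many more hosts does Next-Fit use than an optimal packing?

Next-Fit: [25] [29] [26] [29] [26] [26] [27] [25] [29] [28] [27] → 11 hosts.
11 VMs exceed 24 vCPU (half the capacity), and no two of those can share a host, so at least 11 hosts are needed.
So 11 is already optimal.

0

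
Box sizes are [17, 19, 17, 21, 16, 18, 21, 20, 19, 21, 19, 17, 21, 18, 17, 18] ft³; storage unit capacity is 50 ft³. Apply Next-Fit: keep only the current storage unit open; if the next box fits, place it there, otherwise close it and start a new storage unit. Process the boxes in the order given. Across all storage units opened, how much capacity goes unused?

101

17 ft³ → storage unit 1 (remaining 33 ft³)
19 ft³ → storage unit 1 (remaining 14 ft³)
17 ft³ → storage unit 2 (remaining 33 ft³)
21 ft³ → storage unit 2 (remaining 12 ft³)
16 ft³ → storage unit 3 (remaining 34 ft³)
18 ft³ → storage unit 3 (remaining 16 ft³)
21 ft³ → storage unit 4 (remaining 29 ft³)
20 ft³ → storage unit 4 (remaining 9 ft³)
19 ft³ → storage unit 5 (remaining 31 ft³)
21 ft³ → storage unit 5 (remaining 10 ft³)
19 ft³ → storage unit 6 (remaining 31 ft³)
17 ft³ → storage unit 6 (remaining 14 ft³)
21 ft³ → storage unit 7 (remaining 29 ft³)
18 ft³ → storage unit 7 (remaining 11 ft³)
17 ft³ → storage unit 8 (remaining 33 ft³)
18 ft³ → storage unit 8 (remaining 15 ft³)
8 storage units × 50 ft³ = 400 ft³; used 299 ft³; unused 101 ft³.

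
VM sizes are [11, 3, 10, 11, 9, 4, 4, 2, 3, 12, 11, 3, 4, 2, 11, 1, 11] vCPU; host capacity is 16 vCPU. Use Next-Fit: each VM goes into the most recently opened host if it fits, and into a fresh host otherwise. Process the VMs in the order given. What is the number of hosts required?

host 1: place 11 vCPU, 5 vCPU left
host 1: place 3 vCPU, 2 vCPU left
host 2: place 10 vCPU, 6 vCPU left
host 3: place 11 vCPU, 5 vCPU left
host 4: place 9 vCPU, 7 vCPU left
host 4: place 4 vCPU, 3 vCPU left
host 5: place 4 vCPU, 12 vCPU left
host 5: place 2 vCPU, 10 vCPU left
host 5: place 3 vCPU, 7 vCPU left
host 6: place 12 vCPU, 4 vCPU left
host 7: place 11 vCPU, 5 vCPU left
host 7: place 3 vCPU, 2 vCPU left
host 8: place 4 vCPU, 12 vCPU left
host 8: place 2 vCPU, 10 vCPU left
host 9: place 11 vCPU, 5 vCPU left
host 9: place 1 vCPU, 4 vCPU left
host 10: place 11 vCPU, 5 vCPU left

10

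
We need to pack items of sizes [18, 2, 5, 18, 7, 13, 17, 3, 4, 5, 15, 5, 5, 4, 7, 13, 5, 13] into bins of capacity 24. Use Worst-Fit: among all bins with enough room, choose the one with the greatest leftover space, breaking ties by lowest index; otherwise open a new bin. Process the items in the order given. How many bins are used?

8

Put 18 in bin 1; 6 remain.
Put 2 in bin 1; 4 remain.
Put 5 in bin 2; 19 remain.
Put 18 in bin 2; 1 remain.
Put 7 in bin 3; 17 remain.
Put 13 in bin 3; 4 remain.
Put 17 in bin 4; 7 remain.
Put 3 in bin 4; 4 remain.
Put 4 in bin 1; 0 remain.
Put 5 in bin 5; 19 remain.
Put 15 in bin 5; 4 remain.
Put 5 in bin 6; 19 remain.
Put 5 in bin 6; 14 remain.
Put 4 in bin 6; 10 remain.
Put 7 in bin 6; 3 remain.
Put 13 in bin 7; 11 remain.
Put 5 in bin 7; 6 remain.
Put 13 in bin 8; 11 remain.
Final bins: [18,2,4] [5,18] [7,13] [17,3] [5,15] [5,5,4,7] [13,5] [13].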